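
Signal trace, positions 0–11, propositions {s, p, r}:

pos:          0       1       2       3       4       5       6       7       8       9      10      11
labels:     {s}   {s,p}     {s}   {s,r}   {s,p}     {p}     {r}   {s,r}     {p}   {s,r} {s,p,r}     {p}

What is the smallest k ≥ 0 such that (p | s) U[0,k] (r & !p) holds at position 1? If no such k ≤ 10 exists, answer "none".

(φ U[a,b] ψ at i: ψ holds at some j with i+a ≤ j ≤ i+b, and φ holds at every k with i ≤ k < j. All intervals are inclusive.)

Need earliest j ≥ 1 with (r & !p), and (p | s) at every k in [1,j-1].
  j=1: rhs fails.
  j=2: rhs fails.
  j=3: rhs holds; lhs holds on [1,2]. k = 2.

2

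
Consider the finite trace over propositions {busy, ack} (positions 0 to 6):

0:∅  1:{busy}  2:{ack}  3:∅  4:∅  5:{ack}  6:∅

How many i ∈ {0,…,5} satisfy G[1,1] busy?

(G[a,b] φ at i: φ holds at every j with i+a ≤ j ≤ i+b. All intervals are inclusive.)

Evaluate at each i in [0,5]:
  i=0: ✓ (all of [1,1])
  i=1: ✗ (fails at j=2)
  i=2: ✗ (fails at j=3)
  i=3: ✗ (fails at j=4)
  i=4: ✗ (fails at j=5)
  i=5: ✗ (fails at j=6)
Positions where it holds: {0} → 1.

1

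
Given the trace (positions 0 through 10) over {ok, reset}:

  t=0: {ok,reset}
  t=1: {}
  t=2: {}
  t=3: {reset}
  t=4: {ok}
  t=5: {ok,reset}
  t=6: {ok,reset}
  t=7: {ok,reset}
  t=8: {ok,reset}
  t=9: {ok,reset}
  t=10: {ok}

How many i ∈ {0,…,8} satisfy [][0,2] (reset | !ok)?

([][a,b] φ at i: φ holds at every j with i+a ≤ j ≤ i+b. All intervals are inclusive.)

5

Evaluate at each i in [0,8]:
  i=0: ✓ (all of [0,2])
  i=1: ✓ (all of [1,3])
  i=2: ✗ (fails at j=4)
  i=3: ✗ (fails at j=4)
  i=4: ✗ (fails at j=4)
  i=5: ✓ (all of [5,7])
  i=6: ✓ (all of [6,8])
  i=7: ✓ (all of [7,9])
  i=8: ✗ (fails at j=10)
Positions where it holds: {0, 1, 5, 6, 7} → 5.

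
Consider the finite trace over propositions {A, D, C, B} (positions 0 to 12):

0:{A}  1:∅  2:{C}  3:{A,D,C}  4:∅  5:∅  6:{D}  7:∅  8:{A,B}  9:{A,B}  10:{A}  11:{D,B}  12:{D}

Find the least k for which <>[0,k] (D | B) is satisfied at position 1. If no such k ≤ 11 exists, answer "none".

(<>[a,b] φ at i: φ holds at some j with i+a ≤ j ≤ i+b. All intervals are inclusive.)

Scan j = 1,2,… for (D | B):
  j=1: fails
  j=2: fails
  j=3: holds
First hit at j=3, so smallest k = 3-1 = 2.

2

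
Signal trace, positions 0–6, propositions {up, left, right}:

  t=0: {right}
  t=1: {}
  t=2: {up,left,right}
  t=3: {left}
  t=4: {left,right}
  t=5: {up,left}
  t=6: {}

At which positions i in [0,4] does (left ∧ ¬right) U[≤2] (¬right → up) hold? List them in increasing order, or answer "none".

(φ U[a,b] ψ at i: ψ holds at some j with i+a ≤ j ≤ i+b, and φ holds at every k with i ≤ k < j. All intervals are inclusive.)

Evaluate at each i in [0,4]:
  i=0: ✓ (rhs at j=0)
  i=1: ✗ (lhs fails at k=1 before rhs at j=2)
  i=2: ✓ (rhs at j=2)
  i=3: ✓ (rhs at j=4; lhs holds on [3,3])
  i=4: ✓ (rhs at j=4)

0, 2, 3, 4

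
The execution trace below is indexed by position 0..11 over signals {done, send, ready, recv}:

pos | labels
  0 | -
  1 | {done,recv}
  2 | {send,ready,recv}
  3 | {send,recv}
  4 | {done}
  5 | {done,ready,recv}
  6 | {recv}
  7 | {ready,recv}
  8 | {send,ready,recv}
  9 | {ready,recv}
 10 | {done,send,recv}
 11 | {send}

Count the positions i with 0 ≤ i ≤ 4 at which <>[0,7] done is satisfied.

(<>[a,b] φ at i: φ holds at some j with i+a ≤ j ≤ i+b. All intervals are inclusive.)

5

Evaluate at each i in [0,4]:
  i=0: ✓ (witness j=1)
  i=1: ✓ (witness j=1)
  i=2: ✓ (witness j=4)
  i=3: ✓ (witness j=4)
  i=4: ✓ (witness j=4)
Positions where it holds: {0, 1, 2, 3, 4} → 5.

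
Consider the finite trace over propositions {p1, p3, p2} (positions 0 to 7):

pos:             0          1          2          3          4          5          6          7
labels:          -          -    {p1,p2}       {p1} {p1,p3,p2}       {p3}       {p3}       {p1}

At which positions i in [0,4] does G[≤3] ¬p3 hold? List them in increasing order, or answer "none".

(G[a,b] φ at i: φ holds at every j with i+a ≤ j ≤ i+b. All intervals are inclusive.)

Evaluate at each i in [0,4]:
  i=0: ✓ (all of [0,3])
  i=1: ✗ (fails at j=4)
  i=2: ✗ (fails at j=4)
  i=3: ✗ (fails at j=4)
  i=4: ✗ (fails at j=4)

0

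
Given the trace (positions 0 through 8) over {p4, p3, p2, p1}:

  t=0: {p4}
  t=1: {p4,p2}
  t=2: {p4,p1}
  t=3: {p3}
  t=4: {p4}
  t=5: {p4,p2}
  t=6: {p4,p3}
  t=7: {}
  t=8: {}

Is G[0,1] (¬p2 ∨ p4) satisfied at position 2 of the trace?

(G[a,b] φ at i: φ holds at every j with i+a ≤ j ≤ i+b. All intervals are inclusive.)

Check (¬p2 ∨ p4) at every j in [2,3]:
  j=2: true
  j=3: true
All positions satisfy it → formula holds.

Yes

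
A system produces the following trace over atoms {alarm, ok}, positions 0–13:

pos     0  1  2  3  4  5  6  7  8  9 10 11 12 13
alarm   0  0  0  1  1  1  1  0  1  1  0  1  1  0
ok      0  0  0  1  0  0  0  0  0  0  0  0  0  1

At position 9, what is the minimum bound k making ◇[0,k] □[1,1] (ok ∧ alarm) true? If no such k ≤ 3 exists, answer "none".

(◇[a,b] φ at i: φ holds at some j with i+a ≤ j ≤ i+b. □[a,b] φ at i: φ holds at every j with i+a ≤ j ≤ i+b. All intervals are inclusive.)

none

Scan j = 9,10,… for □[1,1] (ok ∧ alarm):
  j=9: fails
  j=10: fails
  j=11: fails
  j=12: fails
No j in [9,12] satisfies it → none.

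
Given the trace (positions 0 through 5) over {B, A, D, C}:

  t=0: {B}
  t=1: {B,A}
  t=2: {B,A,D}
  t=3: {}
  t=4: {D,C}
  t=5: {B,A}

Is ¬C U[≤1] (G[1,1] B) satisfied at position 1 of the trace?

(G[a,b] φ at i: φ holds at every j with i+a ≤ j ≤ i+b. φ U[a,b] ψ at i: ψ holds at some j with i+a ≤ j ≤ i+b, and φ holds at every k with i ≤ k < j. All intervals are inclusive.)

True

Need some j in [1,2] with G[1,1] B, and ¬C at every k in [1,j-1].
  j=1: G[1,1] B holds; no prefix to check → satisfied.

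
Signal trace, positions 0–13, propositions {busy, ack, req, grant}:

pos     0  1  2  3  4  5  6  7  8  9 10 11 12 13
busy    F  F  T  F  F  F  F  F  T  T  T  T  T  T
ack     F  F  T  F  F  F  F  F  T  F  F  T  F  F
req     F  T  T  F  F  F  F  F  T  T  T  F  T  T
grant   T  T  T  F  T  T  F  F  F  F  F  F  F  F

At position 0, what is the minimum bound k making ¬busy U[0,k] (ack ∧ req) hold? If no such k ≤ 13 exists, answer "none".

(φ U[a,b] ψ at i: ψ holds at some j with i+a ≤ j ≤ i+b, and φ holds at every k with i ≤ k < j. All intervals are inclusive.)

2

Need earliest j ≥ 0 with (ack ∧ req), and ¬busy at every k in [0,j-1].
  j=0: rhs fails.
  j=1: rhs fails.
  j=2: rhs holds; lhs holds on [0,1]. k = 2.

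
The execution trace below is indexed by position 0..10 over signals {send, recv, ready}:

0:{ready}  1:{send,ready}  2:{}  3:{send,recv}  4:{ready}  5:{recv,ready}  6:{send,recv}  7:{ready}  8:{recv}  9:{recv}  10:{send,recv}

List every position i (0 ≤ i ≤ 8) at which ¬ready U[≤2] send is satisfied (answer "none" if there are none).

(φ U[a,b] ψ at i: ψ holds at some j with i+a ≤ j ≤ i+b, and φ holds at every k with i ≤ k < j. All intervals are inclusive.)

Evaluate at each i in [0,8]:
  i=0: ✗ (lhs fails at k=0 before rhs at j=1)
  i=1: ✓ (rhs at j=1)
  i=2: ✓ (rhs at j=3; lhs holds on [2,2])
  i=3: ✓ (rhs at j=3)
  i=4: ✗ (lhs fails at k=4 before rhs at j=6)
  i=5: ✗ (lhs fails at k=5 before rhs at j=6)
  i=6: ✓ (rhs at j=6)
  i=7: ✗ (no rhs in [7,9])
  i=8: ✓ (rhs at j=10; lhs holds on [8,9])

1, 2, 3, 6, 8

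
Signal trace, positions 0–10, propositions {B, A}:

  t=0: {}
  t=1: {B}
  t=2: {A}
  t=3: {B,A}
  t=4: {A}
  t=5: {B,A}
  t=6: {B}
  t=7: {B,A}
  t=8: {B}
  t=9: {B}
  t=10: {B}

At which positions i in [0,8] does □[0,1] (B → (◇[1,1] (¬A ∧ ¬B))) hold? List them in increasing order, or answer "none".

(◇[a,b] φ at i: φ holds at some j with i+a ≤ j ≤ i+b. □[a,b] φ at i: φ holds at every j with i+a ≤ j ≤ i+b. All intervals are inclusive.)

none

Evaluate at each i in [0,8]:
  i=0: ✗ (fails at j=1)
  i=1: ✗ (fails at j=1)
  i=2: ✗ (fails at j=3)
  i=3: ✗ (fails at j=3)
  i=4: ✗ (fails at j=5)
  i=5: ✗ (fails at j=5)
  i=6: ✗ (fails at j=6)
  i=7: ✗ (fails at j=7)
  i=8: ✗ (fails at j=8)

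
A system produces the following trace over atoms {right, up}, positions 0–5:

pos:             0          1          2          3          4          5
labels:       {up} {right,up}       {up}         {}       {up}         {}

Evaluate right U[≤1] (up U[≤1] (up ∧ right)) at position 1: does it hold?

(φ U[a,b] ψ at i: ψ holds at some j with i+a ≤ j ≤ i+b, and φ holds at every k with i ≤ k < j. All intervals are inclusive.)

Need some j in [1,2] with (up U[≤1] (up ∧ right)), and right at every k in [1,j-1].
  j=1: (up U[≤1] (up ∧ right)) holds; no prefix to check → satisfied.

True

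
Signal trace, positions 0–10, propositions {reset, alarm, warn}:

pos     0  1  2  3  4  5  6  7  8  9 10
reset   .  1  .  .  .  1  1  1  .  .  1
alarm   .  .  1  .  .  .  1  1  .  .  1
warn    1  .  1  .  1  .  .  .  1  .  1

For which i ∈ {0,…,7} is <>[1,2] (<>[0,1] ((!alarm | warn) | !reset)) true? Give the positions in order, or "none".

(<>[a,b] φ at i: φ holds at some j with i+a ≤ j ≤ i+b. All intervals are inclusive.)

Evaluate at each i in [0,7]:
  i=0: ✓ (witness j=1)
  i=1: ✓ (witness j=2)
  i=2: ✓ (witness j=3)
  i=3: ✓ (witness j=4)
  i=4: ✓ (witness j=5)
  i=5: ✓ (witness j=7)
  i=6: ✓ (witness j=7)
  i=7: ✓ (witness j=8)

0, 1, 2, 3, 4, 5, 6, 7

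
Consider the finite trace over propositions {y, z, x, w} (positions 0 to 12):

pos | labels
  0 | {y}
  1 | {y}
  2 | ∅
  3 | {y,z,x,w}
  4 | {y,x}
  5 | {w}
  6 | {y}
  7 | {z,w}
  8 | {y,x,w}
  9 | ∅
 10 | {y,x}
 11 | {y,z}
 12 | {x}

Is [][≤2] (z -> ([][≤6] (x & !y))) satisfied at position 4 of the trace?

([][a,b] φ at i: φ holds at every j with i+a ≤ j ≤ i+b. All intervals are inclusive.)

Yes

Check (z -> ([][≤6] (x & !y))) at every j in [4,6]:
  j=4: antecedent false → ✓
  j=5: antecedent false → ✓
  j=6: antecedent false → ✓
All positions satisfy it → formula holds.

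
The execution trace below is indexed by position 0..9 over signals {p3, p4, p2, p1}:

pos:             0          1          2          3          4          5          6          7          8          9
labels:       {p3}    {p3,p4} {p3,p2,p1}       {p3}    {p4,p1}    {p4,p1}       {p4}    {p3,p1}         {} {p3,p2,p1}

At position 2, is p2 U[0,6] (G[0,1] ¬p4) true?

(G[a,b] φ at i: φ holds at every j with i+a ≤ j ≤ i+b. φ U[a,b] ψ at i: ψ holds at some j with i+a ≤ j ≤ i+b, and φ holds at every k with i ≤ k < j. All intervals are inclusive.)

Need some j in [2,8] with G[0,1] ¬p4, and p2 at every k in [2,j-1].
  j=2: G[0,1] ¬p4 holds; no prefix to check → satisfied.

Holds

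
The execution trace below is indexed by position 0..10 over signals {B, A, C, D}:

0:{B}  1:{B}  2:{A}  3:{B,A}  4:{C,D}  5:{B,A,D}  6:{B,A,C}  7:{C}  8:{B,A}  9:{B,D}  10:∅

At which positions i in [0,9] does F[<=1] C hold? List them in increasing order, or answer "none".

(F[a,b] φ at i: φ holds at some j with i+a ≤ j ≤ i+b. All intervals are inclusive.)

3, 4, 5, 6, 7

Evaluate at each i in [0,9]:
  i=0: ✗ (none in [0,1])
  i=1: ✗ (none in [1,2])
  i=2: ✗ (none in [2,3])
  i=3: ✓ (witness j=4)
  i=4: ✓ (witness j=4)
  i=5: ✓ (witness j=6)
  i=6: ✓ (witness j=6)
  i=7: ✓ (witness j=7)
  i=8: ✗ (none in [8,9])
  i=9: ✗ (none in [9,10])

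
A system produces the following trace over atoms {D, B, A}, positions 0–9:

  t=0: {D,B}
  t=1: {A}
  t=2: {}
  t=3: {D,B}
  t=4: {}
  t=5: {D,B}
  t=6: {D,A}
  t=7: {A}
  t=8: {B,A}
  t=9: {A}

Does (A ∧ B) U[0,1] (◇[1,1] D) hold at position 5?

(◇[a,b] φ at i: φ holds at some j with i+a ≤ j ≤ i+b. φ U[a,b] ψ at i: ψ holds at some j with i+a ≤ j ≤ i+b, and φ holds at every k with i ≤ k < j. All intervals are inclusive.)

True

Need some j in [5,6] with ◇[1,1] D, and (A ∧ B) at every k in [5,j-1].
  j=5: ◇[1,1] D holds; no prefix to check → satisfied.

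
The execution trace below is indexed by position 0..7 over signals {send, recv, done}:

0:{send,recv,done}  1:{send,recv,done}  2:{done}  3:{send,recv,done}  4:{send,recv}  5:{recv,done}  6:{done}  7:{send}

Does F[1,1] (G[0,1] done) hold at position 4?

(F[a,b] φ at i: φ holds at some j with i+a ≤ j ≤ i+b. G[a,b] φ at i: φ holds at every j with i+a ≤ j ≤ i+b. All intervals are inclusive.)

Check G[0,1] done at each j in [5,5]:
  j=5: holds on [5,6]
Found at j=5 → formula holds.

Yes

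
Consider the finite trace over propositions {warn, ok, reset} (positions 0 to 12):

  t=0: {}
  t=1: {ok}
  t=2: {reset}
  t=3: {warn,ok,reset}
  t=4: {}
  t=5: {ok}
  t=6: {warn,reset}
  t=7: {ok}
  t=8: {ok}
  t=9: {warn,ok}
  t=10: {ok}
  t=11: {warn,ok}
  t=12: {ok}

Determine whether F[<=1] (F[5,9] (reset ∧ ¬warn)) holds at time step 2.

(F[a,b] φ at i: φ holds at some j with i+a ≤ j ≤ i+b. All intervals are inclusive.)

Check F[5,9] (reset ∧ ¬warn) at each j in [2,3]:
  j=2: fails (none in [7,11])
  j=3: fails (none in [8,12])
No position in the window satisfies it → formula fails.

Does not hold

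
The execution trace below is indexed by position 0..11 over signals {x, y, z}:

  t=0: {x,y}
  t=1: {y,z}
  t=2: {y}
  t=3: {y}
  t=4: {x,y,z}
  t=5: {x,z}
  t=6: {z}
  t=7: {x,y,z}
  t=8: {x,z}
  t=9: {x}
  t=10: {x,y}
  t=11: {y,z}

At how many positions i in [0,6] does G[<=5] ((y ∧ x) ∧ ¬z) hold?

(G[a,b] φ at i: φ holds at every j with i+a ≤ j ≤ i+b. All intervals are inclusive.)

0

Evaluate at each i in [0,6]:
  i=0: ✗ (fails at j=1)
  i=1: ✗ (fails at j=1)
  i=2: ✗ (fails at j=2)
  i=3: ✗ (fails at j=3)
  i=4: ✗ (fails at j=4)
  i=5: ✗ (fails at j=5)
  i=6: ✗ (fails at j=6)
Positions where it holds: {} → 0.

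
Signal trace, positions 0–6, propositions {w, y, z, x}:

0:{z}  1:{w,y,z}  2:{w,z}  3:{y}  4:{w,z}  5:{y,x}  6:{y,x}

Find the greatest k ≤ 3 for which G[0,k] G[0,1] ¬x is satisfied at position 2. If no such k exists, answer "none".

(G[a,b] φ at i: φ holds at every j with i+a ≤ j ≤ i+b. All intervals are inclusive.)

1

G[0,1] ¬x must hold from j=2 onward; find where it first fails.
  j=2: holds
  j=3: holds
  j=4: fails
Holds on [2,3], so largest k = 1.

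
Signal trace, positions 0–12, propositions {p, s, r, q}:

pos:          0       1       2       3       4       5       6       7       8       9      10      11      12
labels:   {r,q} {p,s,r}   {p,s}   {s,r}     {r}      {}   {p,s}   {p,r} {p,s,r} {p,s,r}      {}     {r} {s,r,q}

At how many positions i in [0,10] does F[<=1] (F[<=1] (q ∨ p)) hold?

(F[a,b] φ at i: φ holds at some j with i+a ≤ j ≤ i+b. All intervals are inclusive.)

Evaluate at each i in [0,10]:
  i=0: ✓ (witness j=0)
  i=1: ✓ (witness j=1)
  i=2: ✓ (witness j=2)
  i=3: ✗ (none in [3,4])
  i=4: ✓ (witness j=5)
  i=5: ✓ (witness j=5)
  i=6: ✓ (witness j=6)
  i=7: ✓ (witness j=7)
  i=8: ✓ (witness j=8)
  i=9: ✓ (witness j=9)
  i=10: ✓ (witness j=11)
Positions where it holds: {0, 1, 2, 4, 5, 6, 7, 8, 9, 10} → 10.

10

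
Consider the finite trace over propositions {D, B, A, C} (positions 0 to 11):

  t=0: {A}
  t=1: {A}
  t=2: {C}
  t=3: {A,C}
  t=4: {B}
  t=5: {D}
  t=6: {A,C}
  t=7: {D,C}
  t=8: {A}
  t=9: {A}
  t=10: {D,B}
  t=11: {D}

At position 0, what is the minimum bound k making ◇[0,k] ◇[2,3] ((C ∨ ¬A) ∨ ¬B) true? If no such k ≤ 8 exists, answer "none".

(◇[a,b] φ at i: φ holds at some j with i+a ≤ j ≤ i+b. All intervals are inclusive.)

Scan j = 0,1,… for ◇[2,3] ((C ∨ ¬A) ∨ ¬B):
  j=0: holds
First hit at j=0, so smallest k = 0-0 = 0.

0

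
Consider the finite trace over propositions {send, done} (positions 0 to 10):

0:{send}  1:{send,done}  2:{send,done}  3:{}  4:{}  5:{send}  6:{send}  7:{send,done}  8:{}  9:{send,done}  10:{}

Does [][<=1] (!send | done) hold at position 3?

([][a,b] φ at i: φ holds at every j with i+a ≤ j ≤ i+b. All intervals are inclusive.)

Check (!send | done) at every j in [3,4]:
  j=3: true
  j=4: true
All positions satisfy it → formula holds.

Holds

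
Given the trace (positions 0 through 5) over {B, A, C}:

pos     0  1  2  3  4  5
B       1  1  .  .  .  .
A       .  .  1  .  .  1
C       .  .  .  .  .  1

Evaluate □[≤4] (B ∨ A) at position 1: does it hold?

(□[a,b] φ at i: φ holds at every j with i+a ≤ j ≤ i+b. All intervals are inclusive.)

False

Check (B ∨ A) at every j in [1,5]:
  j=1: true
  j=2: true
  j=3: false
  j=4: false
  j=5: true
Fails at j=3 → formula fails.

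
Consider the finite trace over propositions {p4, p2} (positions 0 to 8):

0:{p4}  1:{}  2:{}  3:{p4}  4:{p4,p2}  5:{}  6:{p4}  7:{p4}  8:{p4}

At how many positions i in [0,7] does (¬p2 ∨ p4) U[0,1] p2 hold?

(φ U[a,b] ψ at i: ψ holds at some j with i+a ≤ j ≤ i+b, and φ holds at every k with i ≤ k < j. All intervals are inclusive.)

2

Evaluate at each i in [0,7]:
  i=0: ✗ (no rhs in [0,1])
  i=1: ✗ (no rhs in [1,2])
  i=2: ✗ (no rhs in [2,3])
  i=3: ✓ (rhs at j=4; lhs holds on [3,3])
  i=4: ✓ (rhs at j=4)
  i=5: ✗ (no rhs in [5,6])
  i=6: ✗ (no rhs in [6,7])
  i=7: ✗ (no rhs in [7,8])
Positions where it holds: {3, 4} → 2.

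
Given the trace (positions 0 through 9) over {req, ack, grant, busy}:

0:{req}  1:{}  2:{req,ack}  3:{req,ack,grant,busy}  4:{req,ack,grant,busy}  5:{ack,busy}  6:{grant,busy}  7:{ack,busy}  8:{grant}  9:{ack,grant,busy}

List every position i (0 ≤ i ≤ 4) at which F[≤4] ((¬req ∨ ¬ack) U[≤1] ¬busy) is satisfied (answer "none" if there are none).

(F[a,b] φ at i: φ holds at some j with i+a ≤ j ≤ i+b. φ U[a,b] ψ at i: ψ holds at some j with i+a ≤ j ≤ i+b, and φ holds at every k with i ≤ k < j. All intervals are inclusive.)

Evaluate at each i in [0,4]:
  i=0: ✓ (witness j=0)
  i=1: ✓ (witness j=1)
  i=2: ✓ (witness j=2)
  i=3: ✓ (witness j=7)
  i=4: ✓ (witness j=7)

0, 1, 2, 3, 4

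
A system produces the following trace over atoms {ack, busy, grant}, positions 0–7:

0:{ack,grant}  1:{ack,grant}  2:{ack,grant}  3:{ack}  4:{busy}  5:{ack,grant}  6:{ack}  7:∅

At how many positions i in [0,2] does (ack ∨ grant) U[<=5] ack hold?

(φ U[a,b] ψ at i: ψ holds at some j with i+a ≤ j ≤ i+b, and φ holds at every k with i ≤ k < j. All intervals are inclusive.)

3

Evaluate at each i in [0,2]:
  i=0: ✓ (rhs at j=0)
  i=1: ✓ (rhs at j=1)
  i=2: ✓ (rhs at j=2)
Positions where it holds: {0, 1, 2} → 3.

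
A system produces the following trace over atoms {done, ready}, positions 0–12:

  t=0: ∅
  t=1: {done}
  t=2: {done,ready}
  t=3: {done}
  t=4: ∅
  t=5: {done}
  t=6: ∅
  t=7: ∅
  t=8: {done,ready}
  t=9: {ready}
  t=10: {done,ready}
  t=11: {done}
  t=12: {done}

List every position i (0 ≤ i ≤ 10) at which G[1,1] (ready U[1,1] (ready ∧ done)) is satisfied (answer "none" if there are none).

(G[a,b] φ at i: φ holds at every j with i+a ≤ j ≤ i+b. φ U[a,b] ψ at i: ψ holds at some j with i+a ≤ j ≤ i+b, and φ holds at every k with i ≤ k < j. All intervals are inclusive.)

8

Evaluate at each i in [0,10]:
  i=0: ✗ (fails at j=1)
  i=1: ✗ (fails at j=2)
  i=2: ✗ (fails at j=3)
  i=3: ✗ (fails at j=4)
  i=4: ✗ (fails at j=5)
  i=5: ✗ (fails at j=6)
  i=6: ✗ (fails at j=7)
  i=7: ✗ (fails at j=8)
  i=8: ✓ (all of [9,9])
  i=9: ✗ (fails at j=10)
  i=10: ✗ (fails at j=11)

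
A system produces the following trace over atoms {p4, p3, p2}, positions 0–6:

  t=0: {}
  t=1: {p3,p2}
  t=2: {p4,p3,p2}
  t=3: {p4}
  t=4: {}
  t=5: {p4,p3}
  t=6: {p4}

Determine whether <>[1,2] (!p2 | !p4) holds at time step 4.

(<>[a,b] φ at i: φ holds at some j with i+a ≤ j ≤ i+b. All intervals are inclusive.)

True

Check (!p2 | !p4) at each j in [5,6]:
  j=5: true
  j=6: true
Found at j=5 → formula holds.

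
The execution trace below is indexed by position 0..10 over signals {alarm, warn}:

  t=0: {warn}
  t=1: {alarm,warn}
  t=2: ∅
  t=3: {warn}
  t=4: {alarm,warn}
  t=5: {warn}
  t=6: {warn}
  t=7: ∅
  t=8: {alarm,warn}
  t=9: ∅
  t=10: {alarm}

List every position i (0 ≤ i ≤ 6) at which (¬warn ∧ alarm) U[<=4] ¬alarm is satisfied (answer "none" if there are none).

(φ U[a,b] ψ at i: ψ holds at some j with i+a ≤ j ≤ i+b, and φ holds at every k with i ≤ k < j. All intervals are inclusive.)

0, 2, 3, 5, 6

Evaluate at each i in [0,6]:
  i=0: ✓ (rhs at j=0)
  i=1: ✗ (lhs fails at k=1 before rhs at j=2)
  i=2: ✓ (rhs at j=2)
  i=3: ✓ (rhs at j=3)
  i=4: ✗ (lhs fails at k=4 before rhs at j=5)
  i=5: ✓ (rhs at j=5)
  i=6: ✓ (rhs at j=6)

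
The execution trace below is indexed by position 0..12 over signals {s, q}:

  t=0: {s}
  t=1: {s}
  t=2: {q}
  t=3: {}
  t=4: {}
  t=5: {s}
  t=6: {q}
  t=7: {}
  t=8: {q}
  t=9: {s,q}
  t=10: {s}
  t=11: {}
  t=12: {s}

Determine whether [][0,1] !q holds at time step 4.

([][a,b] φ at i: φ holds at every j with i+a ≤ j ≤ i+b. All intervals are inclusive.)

Check !q at every j in [4,5]:
  j=4: true
  j=5: true
All positions satisfy it → formula holds.

Holds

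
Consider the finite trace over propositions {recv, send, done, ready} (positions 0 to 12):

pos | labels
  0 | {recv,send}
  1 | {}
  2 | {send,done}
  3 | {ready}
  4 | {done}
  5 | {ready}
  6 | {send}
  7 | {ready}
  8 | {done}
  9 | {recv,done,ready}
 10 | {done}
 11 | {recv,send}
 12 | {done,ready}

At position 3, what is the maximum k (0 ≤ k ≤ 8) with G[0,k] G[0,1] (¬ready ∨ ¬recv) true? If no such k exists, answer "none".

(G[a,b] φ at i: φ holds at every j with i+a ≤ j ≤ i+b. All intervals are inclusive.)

G[0,1] (¬ready ∨ ¬recv) must hold from j=3 onward; find where it first fails.
  j=3: holds
  j=4: holds
  j=5: holds
  j=6: holds
  j=7: holds
  j=8: fails
Holds on [3,7], so largest k = 4.

4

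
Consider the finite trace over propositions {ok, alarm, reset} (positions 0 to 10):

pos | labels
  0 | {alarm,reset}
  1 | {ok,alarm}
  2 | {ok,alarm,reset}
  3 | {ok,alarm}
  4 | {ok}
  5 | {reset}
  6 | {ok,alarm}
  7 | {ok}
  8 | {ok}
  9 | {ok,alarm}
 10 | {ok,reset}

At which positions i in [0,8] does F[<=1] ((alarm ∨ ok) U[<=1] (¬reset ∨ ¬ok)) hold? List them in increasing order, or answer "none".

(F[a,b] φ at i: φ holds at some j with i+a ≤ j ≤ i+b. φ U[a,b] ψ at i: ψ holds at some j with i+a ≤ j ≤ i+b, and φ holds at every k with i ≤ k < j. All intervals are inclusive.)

Evaluate at each i in [0,8]:
  i=0: ✓ (witness j=0)
  i=1: ✓ (witness j=1)
  i=2: ✓ (witness j=2)
  i=3: ✓ (witness j=3)
  i=4: ✓ (witness j=4)
  i=5: ✓ (witness j=5)
  i=6: ✓ (witness j=6)
  i=7: ✓ (witness j=7)
  i=8: ✓ (witness j=8)

0, 1, 2, 3, 4, 5, 6, 7, 8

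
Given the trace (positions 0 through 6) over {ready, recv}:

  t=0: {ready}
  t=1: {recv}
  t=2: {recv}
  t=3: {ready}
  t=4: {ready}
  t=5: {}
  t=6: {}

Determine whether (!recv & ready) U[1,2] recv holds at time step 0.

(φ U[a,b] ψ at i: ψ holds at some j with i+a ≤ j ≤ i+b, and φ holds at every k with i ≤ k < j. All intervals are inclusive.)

Need some j in [1,2] with recv, and (!recv & ready) at every k in [0,j-1].
  j=1: recv holds; (!recv & ready) holds at every k in [0,0] → satisfied.

True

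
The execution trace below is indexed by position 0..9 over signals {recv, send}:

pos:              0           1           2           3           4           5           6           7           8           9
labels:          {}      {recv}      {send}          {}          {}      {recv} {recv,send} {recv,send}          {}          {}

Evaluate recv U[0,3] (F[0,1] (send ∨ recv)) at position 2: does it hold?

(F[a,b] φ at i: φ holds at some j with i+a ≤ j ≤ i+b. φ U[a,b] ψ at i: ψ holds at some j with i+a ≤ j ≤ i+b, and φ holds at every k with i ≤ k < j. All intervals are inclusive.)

Holds

Need some j in [2,5] with F[0,1] (send ∨ recv), and recv at every k in [2,j-1].
  j=2: F[0,1] (send ∨ recv) holds; no prefix to check → satisfied.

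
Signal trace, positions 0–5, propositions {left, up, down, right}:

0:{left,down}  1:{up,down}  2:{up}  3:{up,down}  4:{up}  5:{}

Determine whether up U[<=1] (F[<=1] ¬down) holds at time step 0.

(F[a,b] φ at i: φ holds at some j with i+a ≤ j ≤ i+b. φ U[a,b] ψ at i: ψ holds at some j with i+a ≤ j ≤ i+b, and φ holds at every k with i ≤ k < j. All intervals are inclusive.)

Need some j in [0,1] with F[<=1] ¬down, and up at every k in [0,j-1].
  j=0: F[<=1] ¬down — fails (none in [0,1]).
  j=1: F[<=1] ¬down holds, but up fails at k=0 → not this j.
No j in the window works → until fails.

False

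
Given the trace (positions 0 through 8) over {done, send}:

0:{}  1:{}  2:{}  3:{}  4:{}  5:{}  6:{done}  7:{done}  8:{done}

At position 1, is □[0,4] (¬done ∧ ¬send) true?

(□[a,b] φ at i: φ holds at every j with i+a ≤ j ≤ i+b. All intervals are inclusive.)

True

Check (¬done ∧ ¬send) at every j in [1,5]:
  j=1: true
  j=2: true
  j=3: true
  j=4: true
  j=5: true
All positions satisfy it → formula holds.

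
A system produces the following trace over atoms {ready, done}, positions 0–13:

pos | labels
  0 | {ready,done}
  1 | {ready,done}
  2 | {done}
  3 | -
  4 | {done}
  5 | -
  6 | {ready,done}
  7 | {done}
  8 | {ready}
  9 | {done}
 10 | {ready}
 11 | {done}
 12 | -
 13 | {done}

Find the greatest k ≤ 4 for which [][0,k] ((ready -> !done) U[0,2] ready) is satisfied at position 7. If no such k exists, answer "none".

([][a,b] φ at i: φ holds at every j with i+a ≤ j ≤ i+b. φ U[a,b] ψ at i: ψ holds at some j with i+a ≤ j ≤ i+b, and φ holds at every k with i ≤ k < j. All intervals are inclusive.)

((ready -> !done) U[0,2] ready) must hold from j=7 onward; find where it first fails.
  j=7: holds
  j=8: holds
  j=9: holds
  j=10: holds
  j=11: fails
Holds on [7,10], so largest k = 3.

3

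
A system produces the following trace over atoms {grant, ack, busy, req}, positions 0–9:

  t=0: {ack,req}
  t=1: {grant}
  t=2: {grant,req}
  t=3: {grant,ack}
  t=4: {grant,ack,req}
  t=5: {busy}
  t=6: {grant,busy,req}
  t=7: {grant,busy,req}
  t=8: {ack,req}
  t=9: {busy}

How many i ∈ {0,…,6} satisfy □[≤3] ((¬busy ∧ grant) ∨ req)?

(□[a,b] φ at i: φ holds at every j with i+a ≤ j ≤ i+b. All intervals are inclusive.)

Evaluate at each i in [0,6]:
  i=0: ✓ (all of [0,3])
  i=1: ✓ (all of [1,4])
  i=2: ✗ (fails at j=5)
  i=3: ✗ (fails at j=5)
  i=4: ✗ (fails at j=5)
  i=5: ✗ (fails at j=5)
  i=6: ✗ (fails at j=9)
Positions where it holds: {0, 1} → 2.

2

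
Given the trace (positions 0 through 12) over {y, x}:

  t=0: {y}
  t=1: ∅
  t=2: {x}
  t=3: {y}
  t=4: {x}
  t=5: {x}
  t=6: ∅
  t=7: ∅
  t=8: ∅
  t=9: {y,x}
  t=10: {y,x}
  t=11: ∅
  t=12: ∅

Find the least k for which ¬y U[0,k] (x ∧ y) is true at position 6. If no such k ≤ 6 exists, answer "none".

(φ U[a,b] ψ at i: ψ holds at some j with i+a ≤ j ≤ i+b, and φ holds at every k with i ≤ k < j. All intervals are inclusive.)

3

Need earliest j ≥ 6 with (x ∧ y), and ¬y at every k in [6,j-1].
  j=6: rhs fails.
  j=7: rhs fails.
  j=8: rhs fails.
  j=9: rhs holds; lhs holds on [6,8]. k = 3.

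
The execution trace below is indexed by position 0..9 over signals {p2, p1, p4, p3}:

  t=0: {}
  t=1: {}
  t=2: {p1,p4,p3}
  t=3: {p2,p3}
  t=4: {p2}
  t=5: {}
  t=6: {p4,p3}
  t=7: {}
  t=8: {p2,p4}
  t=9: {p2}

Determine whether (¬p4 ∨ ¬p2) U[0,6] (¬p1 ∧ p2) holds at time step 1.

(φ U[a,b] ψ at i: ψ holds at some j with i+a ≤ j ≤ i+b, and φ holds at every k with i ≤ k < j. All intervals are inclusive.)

True

Need some j in [1,7] with (¬p1 ∧ p2), and (¬p4 ∨ ¬p2) at every k in [1,j-1].
  j=1: (¬p1 ∧ p2) false.
  j=2: (¬p1 ∧ p2) false.
  j=3: (¬p1 ∧ p2) holds; (¬p4 ∨ ¬p2) holds at every k in [1,2] → satisfied.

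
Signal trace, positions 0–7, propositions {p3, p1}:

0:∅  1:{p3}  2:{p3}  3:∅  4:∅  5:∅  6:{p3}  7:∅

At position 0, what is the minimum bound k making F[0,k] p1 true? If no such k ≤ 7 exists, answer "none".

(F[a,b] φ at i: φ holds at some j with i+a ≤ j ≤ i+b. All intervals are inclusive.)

none

Scan j = 0,1,… for p1:
  j=0: fails
  j=1: fails
  j=2: fails
  j=3: fails
  j=4: fails
  j=5: fails
  j=6: fails
  j=7: fails
No j in [0,7] satisfies it → none.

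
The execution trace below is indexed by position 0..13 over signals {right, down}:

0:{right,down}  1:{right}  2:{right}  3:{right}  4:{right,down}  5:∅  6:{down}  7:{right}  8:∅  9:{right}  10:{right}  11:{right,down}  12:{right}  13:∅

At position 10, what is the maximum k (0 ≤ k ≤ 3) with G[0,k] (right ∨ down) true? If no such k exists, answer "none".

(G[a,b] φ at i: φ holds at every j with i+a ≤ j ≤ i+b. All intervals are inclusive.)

(right ∨ down) must hold from j=10 onward; find where it first fails.
  j=10: holds
  j=11: holds
  j=12: holds
  j=13: fails
Holds on [10,12], so largest k = 2.

2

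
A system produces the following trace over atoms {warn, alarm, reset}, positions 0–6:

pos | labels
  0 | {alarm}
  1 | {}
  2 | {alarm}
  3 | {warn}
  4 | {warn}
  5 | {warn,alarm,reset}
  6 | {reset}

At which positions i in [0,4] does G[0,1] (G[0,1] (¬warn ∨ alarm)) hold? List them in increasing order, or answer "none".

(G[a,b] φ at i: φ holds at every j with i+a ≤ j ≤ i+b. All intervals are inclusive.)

Evaluate at each i in [0,4]:
  i=0: ✓ (all of [0,1])
  i=1: ✗ (fails at j=2)
  i=2: ✗ (fails at j=2)
  i=3: ✗ (fails at j=3)
  i=4: ✗ (fails at j=4)

0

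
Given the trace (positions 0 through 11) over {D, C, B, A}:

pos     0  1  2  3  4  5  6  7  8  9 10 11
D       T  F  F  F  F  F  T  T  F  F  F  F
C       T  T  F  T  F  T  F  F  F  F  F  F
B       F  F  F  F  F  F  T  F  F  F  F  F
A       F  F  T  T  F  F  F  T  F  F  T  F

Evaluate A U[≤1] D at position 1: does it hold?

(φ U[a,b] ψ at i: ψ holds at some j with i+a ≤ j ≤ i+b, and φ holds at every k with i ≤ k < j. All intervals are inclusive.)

Does not hold

Need some j in [1,2] with D, and A at every k in [1,j-1].
  j=1: D false.
  j=2: D false.
No j in the window works → until fails.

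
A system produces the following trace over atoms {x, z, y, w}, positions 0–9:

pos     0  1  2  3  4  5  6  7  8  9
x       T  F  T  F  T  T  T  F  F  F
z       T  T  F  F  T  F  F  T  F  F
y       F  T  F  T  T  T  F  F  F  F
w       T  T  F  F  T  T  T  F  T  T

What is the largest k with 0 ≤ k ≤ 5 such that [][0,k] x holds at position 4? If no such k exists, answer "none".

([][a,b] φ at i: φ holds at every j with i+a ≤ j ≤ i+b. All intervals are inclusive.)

x must hold from j=4 onward; find where it first fails.
  j=4: holds
  j=5: holds
  j=6: holds
  j=7: fails
Holds on [4,6], so largest k = 2.

2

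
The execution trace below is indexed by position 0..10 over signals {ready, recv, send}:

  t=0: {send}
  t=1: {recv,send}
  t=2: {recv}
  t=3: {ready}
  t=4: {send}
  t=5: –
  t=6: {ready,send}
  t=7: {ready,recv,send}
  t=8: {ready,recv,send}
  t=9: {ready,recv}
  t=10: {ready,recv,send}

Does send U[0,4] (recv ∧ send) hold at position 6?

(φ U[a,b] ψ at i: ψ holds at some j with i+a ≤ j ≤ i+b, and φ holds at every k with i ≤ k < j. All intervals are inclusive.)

Need some j in [6,10] with (recv ∧ send), and send at every k in [6,j-1].
  j=6: (recv ∧ send) false.
  j=7: (recv ∧ send) holds; send holds at every k in [6,6] → satisfied.

Holds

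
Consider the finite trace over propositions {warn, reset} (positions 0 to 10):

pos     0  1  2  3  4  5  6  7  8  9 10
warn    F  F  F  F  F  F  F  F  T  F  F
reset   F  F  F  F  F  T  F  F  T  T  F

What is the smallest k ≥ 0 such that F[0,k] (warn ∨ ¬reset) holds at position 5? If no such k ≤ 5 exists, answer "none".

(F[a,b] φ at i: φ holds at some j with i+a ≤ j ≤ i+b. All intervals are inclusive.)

1

Scan j = 5,6,… for (warn ∨ ¬reset):
  j=5: fails
  j=6: holds
First hit at j=6, so smallest k = 6-5 = 1.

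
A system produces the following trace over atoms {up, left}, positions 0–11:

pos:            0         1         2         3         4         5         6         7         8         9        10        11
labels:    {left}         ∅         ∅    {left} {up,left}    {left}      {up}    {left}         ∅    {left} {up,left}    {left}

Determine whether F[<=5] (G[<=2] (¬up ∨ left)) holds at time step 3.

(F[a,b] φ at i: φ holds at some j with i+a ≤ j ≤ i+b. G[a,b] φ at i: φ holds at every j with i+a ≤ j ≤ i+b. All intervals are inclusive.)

Check G[<=2] (¬up ∨ left) at each j in [3,8]:
  j=3: holds on [3,5]
  j=4: fails at 6
  j=5: fails at 6
  j=6: fails at 6
  j=7: holds on [7,9]
  j=8: holds on [8,10]
Found at j=3 → formula holds.

True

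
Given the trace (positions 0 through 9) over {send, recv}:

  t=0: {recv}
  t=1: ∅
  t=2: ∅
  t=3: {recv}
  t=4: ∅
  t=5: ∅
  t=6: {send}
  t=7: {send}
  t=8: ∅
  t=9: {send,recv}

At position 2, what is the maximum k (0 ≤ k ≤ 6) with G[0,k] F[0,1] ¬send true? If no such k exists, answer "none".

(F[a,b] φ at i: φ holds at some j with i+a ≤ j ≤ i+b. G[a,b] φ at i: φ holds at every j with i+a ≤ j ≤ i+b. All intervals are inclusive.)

3

F[0,1] ¬send must hold from j=2 onward; find where it first fails.
  j=2: holds
  j=3: holds
  j=4: holds
  j=5: holds
  j=6: fails
Holds on [2,5], so largest k = 3.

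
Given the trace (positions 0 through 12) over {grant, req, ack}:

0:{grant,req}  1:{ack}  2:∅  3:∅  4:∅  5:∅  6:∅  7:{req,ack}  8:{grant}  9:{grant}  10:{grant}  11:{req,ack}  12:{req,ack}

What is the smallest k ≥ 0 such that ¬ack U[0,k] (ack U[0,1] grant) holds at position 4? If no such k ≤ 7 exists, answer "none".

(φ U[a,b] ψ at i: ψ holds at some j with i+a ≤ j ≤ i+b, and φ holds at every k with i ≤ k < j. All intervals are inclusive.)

3

Need earliest j ≥ 4 with (ack U[0,1] grant), and ¬ack at every k in [4,j-1].
  j=4: rhs fails.
  j=5: rhs fails.
  j=6: rhs fails.
  j=7: rhs holds; lhs holds on [4,6]. k = 3.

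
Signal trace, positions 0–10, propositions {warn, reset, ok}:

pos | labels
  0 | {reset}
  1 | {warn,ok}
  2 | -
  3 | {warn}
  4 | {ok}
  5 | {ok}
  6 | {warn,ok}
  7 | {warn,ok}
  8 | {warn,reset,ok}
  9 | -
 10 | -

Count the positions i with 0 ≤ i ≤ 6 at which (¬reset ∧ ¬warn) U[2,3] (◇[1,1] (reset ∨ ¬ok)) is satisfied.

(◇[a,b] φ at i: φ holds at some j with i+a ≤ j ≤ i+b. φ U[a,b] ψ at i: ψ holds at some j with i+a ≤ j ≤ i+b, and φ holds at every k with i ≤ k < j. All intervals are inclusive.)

Evaluate at each i in [0,6]:
  i=0: ✗ (lhs fails at k=0 before rhs at j=2)
  i=1: ✗ (no rhs in [3,4])
  i=2: ✗ (no rhs in [4,5])
  i=3: ✗ (no rhs in [5,6])
  i=4: ✗ (lhs fails at k=6 before rhs at j=7)
  i=5: ✗ (lhs fails at k=6 before rhs at j=7)
  i=6: ✗ (lhs fails at k=6 before rhs at j=8)
Positions where it holds: {} → 0.

0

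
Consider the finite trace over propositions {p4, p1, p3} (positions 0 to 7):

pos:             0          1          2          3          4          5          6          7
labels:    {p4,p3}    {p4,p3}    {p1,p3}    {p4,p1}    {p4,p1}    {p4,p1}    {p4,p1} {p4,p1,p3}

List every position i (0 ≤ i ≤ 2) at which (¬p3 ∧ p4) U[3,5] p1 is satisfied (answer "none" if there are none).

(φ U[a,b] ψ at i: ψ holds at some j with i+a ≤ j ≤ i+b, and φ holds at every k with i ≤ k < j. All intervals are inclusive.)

none

Evaluate at each i in [0,2]:
  i=0: ✗ (lhs fails at k=0 before rhs at j=3)
  i=1: ✗ (lhs fails at k=1 before rhs at j=4)
  i=2: ✗ (lhs fails at k=2 before rhs at j=5)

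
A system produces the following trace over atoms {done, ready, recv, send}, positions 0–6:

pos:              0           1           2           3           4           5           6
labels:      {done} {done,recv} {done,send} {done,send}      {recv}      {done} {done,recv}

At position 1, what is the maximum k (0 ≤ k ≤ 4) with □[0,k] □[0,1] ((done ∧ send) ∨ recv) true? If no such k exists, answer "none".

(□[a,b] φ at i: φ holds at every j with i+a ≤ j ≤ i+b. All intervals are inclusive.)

□[0,1] ((done ∧ send) ∨ recv) must hold from j=1 onward; find where it first fails.
  j=1: holds
  j=2: holds
  j=3: holds
  j=4: fails
Holds on [1,3], so largest k = 2.

2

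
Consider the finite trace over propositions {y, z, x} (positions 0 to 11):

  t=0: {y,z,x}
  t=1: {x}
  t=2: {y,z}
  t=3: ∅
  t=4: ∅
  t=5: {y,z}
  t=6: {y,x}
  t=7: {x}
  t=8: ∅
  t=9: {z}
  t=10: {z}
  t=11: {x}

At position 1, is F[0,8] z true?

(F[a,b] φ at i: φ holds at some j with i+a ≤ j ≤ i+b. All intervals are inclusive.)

Holds

Check z at each j in [1,9]:
  j=1: false
  j=2: true
  j=3: false
  j=4: false
  j=5: true
  j=6: false
  j=7: false
  j=8: false
  j=9: true
Found at j=2 → formula holds.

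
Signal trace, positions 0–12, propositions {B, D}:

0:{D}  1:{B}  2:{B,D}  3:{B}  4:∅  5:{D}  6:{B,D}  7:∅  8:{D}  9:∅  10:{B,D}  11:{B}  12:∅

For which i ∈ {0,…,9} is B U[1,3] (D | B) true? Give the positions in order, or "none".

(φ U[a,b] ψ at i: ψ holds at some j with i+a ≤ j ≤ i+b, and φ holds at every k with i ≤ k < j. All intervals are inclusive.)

Evaluate at each i in [0,9]:
  i=0: ✗ (lhs fails at k=0 before rhs at j=1)
  i=1: ✓ (rhs at j=2; lhs holds on [1,1])
  i=2: ✓ (rhs at j=3; lhs holds on [2,2])
  i=3: ✗ (lhs fails at k=4 before rhs at j=5)
  i=4: ✗ (lhs fails at k=4 before rhs at j=5)
  i=5: ✗ (lhs fails at k=5 before rhs at j=6)
  i=6: ✗ (lhs fails at k=7 before rhs at j=8)
  i=7: ✗ (lhs fails at k=7 before rhs at j=8)
  i=8: ✗ (lhs fails at k=8 before rhs at j=10)
  i=9: ✗ (lhs fails at k=9 before rhs at j=10)

1, 2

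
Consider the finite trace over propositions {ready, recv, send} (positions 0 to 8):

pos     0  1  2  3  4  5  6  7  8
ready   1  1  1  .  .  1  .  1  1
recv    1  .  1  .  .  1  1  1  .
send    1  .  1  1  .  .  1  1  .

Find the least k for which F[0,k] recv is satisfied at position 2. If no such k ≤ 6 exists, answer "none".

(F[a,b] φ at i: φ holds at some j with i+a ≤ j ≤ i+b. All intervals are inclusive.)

Scan j = 2,3,… for recv:
  j=2: holds
First hit at j=2, so smallest k = 2-2 = 0.

0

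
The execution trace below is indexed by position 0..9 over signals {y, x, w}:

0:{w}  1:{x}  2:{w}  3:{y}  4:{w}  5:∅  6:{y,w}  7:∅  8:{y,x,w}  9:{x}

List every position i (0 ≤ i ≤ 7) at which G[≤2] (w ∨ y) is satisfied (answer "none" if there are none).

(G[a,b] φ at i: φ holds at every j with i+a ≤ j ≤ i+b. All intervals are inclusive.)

Evaluate at each i in [0,7]:
  i=0: ✗ (fails at j=1)
  i=1: ✗ (fails at j=1)
  i=2: ✓ (all of [2,4])
  i=3: ✗ (fails at j=5)
  i=4: ✗ (fails at j=5)
  i=5: ✗ (fails at j=5)
  i=6: ✗ (fails at j=7)
  i=7: ✗ (fails at j=7)

2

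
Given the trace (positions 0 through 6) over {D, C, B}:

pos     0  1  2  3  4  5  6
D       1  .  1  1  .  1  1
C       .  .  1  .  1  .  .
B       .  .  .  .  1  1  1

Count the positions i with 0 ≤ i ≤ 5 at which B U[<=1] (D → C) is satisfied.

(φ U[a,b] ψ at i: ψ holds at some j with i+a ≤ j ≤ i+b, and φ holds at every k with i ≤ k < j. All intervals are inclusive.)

Evaluate at each i in [0,5]:
  i=0: ✗ (lhs fails at k=0 before rhs at j=1)
  i=1: ✓ (rhs at j=1)
  i=2: ✓ (rhs at j=2)
  i=3: ✗ (lhs fails at k=3 before rhs at j=4)
  i=4: ✓ (rhs at j=4)
  i=5: ✗ (no rhs in [5,6])
Positions where it holds: {1, 2, 4} → 3.

3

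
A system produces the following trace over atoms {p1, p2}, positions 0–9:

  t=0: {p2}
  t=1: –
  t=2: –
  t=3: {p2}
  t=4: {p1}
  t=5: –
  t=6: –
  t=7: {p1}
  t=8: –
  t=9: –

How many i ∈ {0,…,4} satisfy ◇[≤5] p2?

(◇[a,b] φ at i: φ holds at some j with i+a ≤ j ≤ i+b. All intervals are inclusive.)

4

Evaluate at each i in [0,4]:
  i=0: ✓ (witness j=0)
  i=1: ✓ (witness j=3)
  i=2: ✓ (witness j=3)
  i=3: ✓ (witness j=3)
  i=4: ✗ (none in [4,9])
Positions where it holds: {0, 1, 2, 3} → 4.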